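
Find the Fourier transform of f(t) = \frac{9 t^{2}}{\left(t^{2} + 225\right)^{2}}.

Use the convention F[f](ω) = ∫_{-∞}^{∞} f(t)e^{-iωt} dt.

F(ω) = \frac{3 \pi \left(1 - 15 \left|{\omega}\right|\right) e^{- 15 \left|{\omega}\right|}}{10}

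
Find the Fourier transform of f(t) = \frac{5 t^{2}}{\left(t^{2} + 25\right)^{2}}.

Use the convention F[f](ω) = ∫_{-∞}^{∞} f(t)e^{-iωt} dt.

F(ω) = \frac{\pi \left(1 - 5 \left|{\omega}\right|\right) e^{- 5 \left|{\omega}\right|}}{2}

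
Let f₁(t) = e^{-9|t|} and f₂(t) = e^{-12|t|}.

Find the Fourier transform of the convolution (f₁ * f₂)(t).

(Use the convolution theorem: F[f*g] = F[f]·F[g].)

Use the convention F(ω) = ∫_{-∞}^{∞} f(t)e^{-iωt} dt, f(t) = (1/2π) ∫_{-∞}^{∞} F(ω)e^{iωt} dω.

F[f₁*f₂](ω) = \frac{432}{\left(\omega^{2} + 81\right) \left(\omega^{2} + 144\right)}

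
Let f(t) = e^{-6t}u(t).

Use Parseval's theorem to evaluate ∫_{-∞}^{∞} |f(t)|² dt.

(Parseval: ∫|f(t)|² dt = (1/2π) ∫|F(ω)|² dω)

∫|f(t)|² dt = \frac{1}{12}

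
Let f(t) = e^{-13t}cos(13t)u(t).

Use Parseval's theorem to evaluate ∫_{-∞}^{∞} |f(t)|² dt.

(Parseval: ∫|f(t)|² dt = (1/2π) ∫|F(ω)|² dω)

∫|f(t)|² dt = \frac{3}{104}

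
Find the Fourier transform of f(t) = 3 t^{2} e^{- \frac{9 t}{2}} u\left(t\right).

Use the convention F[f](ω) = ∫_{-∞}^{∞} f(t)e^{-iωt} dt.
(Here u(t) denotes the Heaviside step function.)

F(ω) = \frac{48}{\left(2 i \omega + 9\right)^{3}}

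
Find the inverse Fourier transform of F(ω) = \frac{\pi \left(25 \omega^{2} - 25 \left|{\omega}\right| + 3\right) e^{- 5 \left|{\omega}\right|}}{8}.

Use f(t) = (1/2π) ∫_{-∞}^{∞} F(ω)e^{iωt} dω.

f(t) = \frac{5 t^{4}}{\left(t^{2} + 25\right)^{3}}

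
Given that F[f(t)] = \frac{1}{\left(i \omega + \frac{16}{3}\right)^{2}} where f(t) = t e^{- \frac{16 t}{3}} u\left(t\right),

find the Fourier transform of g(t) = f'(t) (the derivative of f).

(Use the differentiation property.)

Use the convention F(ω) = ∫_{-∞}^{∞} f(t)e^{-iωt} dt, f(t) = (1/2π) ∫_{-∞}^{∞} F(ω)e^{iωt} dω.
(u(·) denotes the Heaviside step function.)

F[g](ω) = \frac{9 i \omega}{\left(3 i \omega + 16\right)^{2}}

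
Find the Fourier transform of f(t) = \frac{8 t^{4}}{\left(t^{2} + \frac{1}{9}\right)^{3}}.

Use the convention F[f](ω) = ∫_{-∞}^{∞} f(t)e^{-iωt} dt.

F(ω) = \frac{\pi \left(\omega^{2} - 15 \left|{\omega}\right| + 27\right) e^{- \frac{\left|{\omega}\right|}{3}}}{3}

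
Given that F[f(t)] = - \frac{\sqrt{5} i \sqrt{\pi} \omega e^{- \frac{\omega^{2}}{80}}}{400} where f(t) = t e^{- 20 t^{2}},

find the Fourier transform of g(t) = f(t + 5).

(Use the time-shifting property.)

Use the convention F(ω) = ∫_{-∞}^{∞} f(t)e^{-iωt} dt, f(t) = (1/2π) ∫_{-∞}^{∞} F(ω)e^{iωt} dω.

F[g](ω) = - \frac{\sqrt{5} i \sqrt{\pi} \omega e^{- \frac{\omega \left(\omega - 400 i\right)}{80}}}{400}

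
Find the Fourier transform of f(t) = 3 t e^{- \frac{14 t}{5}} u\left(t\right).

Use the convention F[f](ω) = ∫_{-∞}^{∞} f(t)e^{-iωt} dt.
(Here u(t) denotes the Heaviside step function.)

F(ω) = \frac{75}{\left(5 i \omega + 14\right)^{2}}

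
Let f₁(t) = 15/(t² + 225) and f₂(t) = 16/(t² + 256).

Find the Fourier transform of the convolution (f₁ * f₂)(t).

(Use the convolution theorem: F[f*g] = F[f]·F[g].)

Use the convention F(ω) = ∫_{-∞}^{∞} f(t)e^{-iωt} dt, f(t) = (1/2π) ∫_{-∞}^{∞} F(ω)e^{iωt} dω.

F[f₁*f₂](ω) = \pi^{2} e^{- 31 \left|{\omega}\right|}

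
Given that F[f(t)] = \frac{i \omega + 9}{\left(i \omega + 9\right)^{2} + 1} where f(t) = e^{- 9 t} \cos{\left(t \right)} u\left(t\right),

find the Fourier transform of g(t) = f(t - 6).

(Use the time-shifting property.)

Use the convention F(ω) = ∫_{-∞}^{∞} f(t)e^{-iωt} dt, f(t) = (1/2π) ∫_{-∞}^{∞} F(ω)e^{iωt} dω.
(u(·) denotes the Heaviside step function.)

F[g](ω) = \frac{\left(i \omega + 9\right) e^{- 6 i \omega}}{\left(i \omega + 9\right)^{2} + 1}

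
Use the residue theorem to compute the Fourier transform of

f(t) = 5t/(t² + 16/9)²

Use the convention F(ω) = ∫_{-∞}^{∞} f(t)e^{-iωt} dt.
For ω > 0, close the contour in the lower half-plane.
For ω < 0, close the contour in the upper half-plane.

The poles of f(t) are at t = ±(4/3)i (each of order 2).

Let g(z) = f(z)e^{-iωz}; for large |z| the factor e^{-iωz} decays in the lower half-plane when ω > 0 and in the upper half-plane when ω < 0.

Case ω > 0 (lower half-plane, clockwise contour ⇒ F(ω) = -2πi·ΣRes):
  Res_{z = - \frac{4 i}{3}} g(z) = \frac{15 \omega e^{- \frac{4 \omega}{3}}}{16} (pole of order 2)
  F(ω) = -2πi·ΣRes = - \frac{15 i \pi \omega e^{- \frac{4 \omega}{3}}}{8}

Case ω < 0 (upper half-plane, counterclockwise contour ⇒ F(ω) = +2πi·ΣRes):
  Res_{z = \frac{4 i}{3}} g(z) = - \frac{15 \omega e^{\frac{4 \omega}{3}}}{16} (pole of order 2)
  F(ω) = 2πi·ΣRes = - \frac{15 i \pi \omega e^{\frac{4 \omega}{3}}}{8}

Both cases combine into a single formula in |ω|:

F(ω) = - \frac{15 i \pi \omega e^{- \frac{4 \left|{\omega}\right|}{3}}}{8}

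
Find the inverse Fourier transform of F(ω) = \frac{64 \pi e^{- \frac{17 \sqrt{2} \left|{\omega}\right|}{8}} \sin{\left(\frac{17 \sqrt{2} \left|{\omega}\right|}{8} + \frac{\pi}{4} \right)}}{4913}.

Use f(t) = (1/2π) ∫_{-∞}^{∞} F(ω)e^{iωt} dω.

f(t) = \frac{1}{t^{4} + \frac{83521}{256}}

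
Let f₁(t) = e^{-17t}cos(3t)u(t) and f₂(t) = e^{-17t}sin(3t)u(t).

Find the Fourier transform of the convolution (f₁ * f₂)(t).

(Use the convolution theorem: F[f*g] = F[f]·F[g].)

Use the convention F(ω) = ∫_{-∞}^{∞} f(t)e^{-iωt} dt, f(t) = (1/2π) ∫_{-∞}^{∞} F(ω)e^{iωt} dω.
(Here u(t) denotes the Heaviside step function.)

F[f₁*f₂](ω) = \frac{3 \left(i \omega + 17\right)}{\left(\left(i \omega + 17\right)^{2} + 9\right)^{2}}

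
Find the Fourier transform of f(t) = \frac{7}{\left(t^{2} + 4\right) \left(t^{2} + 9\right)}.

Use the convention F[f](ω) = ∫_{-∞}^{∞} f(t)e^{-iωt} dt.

F(ω) = \frac{7 \pi \left(3 e^{\left|{\omega}\right|} - 2\right) e^{- 3 \left|{\omega}\right|}}{30}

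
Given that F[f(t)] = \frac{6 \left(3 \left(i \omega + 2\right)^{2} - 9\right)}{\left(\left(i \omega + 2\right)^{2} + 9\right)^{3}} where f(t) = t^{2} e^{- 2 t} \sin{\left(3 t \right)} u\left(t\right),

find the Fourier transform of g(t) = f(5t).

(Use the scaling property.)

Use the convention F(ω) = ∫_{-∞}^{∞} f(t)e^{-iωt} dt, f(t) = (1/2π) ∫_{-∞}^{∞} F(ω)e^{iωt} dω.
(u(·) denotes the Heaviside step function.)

F[g](ω) = \frac{2250 \left(\left(i \omega + 10\right)^{2} - 75\right)}{\left(\left(i \omega + 10\right)^{2} + 225\right)^{3}}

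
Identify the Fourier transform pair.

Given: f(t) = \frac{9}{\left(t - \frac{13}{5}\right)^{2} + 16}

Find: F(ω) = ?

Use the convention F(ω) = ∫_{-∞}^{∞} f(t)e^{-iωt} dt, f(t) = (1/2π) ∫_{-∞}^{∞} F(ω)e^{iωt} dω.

F(ω) = \frac{9 \pi e^{- \frac{13 i \omega}{5} - 4 \left|{\omega}\right|}}{4}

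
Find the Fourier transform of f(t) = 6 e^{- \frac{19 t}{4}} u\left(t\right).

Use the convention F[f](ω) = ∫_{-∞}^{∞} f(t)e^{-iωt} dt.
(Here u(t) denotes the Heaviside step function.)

F(ω) = \frac{24}{4 i \omega + 19}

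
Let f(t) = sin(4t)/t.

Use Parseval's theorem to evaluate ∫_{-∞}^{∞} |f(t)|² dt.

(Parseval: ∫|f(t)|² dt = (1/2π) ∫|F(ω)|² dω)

∫|f(t)|² dt = 4 \pi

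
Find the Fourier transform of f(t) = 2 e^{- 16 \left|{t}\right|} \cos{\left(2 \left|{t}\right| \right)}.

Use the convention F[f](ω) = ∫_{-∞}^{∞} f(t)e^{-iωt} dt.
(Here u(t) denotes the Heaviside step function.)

F(ω) = \frac{64 \left(\omega^{2} + 260\right)}{\omega^{4} + 504 \omega^{2} + 67600}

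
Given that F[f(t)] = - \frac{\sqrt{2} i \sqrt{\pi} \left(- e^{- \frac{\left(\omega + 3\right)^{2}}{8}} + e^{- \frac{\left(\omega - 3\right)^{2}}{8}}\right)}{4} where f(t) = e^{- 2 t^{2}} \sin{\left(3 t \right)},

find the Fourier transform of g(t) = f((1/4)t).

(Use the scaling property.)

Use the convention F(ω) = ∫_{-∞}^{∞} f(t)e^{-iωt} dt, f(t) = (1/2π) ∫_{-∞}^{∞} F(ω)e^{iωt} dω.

F[g](ω) = \sqrt{2} i \sqrt{\pi} \left(1 - e^{6 \omega}\right) e^{- 2 \omega^{2} - 3 \omega - \frac{9}{8}}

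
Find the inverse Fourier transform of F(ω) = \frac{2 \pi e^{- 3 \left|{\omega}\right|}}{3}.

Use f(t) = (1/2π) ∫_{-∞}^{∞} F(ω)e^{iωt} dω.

f(t) = \frac{2}{t^{2} + 9}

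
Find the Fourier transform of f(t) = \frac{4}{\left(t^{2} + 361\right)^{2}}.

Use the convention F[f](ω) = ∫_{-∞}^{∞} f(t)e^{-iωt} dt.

F(ω) = \frac{2 \pi \left(19 \left|{\omega}\right| + 1\right) e^{- 19 \left|{\omega}\right|}}{6859}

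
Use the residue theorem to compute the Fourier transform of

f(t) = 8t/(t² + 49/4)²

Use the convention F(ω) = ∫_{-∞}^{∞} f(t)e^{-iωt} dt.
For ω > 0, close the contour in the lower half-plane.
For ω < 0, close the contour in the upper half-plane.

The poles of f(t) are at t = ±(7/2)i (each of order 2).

Let g(z) = f(z)e^{-iωz}; for large |z| the factor e^{-iωz} decays in the lower half-plane when ω > 0 and in the upper half-plane when ω < 0.

Case ω > 0 (lower half-plane, clockwise contour ⇒ F(ω) = -2πi·ΣRes):
  Res_{z = - \frac{7 i}{2}} g(z) = \frac{4 \omega e^{- \frac{7 \omega}{2}}}{7} (pole of order 2)
  F(ω) = -2πi·ΣRes = - \frac{8 i \pi \omega e^{- \frac{7 \omega}{2}}}{7}

Case ω < 0 (upper half-plane, counterclockwise contour ⇒ F(ω) = +2πi·ΣRes):
  Res_{z = \frac{7 i}{2}} g(z) = - \frac{4 \omega e^{\frac{7 \omega}{2}}}{7} (pole of order 2)
  F(ω) = 2πi·ΣRes = - \frac{8 i \pi \omega e^{\frac{7 \omega}{2}}}{7}

Both cases combine into a single formula in |ω|:

F(ω) = - \frac{8 i \pi \omega e^{- \frac{7 \left|{\omega}\right|}{2}}}{7}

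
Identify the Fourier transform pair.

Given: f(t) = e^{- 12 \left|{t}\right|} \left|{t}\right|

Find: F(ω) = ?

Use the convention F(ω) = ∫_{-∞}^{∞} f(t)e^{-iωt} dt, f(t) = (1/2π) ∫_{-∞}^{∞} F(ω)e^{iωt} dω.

F(ω) = \frac{2 \left(144 - \omega^{2}\right)}{\left(\omega^{2} + 144\right)^{2}}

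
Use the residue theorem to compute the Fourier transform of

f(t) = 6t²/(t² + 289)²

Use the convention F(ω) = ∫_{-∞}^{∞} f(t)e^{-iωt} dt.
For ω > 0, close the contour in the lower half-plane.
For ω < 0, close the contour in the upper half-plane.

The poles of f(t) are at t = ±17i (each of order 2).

Let g(z) = f(z)e^{-iωz}; for large |z| the factor e^{-iωz} decays in the lower half-plane when ω > 0 and in the upper half-plane when ω < 0.

Case ω > 0 (lower half-plane, clockwise contour ⇒ F(ω) = -2πi·ΣRes):
  Res_{z = - 17 i} g(z) = \frac{3 i \left(1 - 17 \omega\right) e^{- 17 \omega}}{34} (pole of order 2)
  F(ω) = -2πi·ΣRes = \frac{3 \pi \left(1 - 17 \omega\right) e^{- 17 \omega}}{17}

Case ω < 0 (upper half-plane, counterclockwise contour ⇒ F(ω) = +2πi·ΣRes):
  Res_{z = 17 i} g(z) = \frac{3 i \left(- 17 \omega - 1\right) e^{17 \omega}}{34} (pole of order 2)
  F(ω) = 2πi·ΣRes = \frac{3 \pi \left(17 \omega + 1\right) e^{17 \omega}}{17}

Both cases combine into a single formula in |ω|:

F(ω) = \frac{3 \pi \left(1 - 17 \left|{\omega}\right|\right) e^{- 17 \left|{\omega}\right|}}{17}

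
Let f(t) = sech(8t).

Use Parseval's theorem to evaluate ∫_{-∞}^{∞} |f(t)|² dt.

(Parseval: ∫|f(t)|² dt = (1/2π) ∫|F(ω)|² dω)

∫|f(t)|² dt = \frac{1}{4}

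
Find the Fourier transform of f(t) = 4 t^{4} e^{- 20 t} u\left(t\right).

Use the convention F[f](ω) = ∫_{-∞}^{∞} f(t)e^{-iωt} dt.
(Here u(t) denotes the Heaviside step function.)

F(ω) = \frac{96}{\left(i \omega + 20\right)^{5}}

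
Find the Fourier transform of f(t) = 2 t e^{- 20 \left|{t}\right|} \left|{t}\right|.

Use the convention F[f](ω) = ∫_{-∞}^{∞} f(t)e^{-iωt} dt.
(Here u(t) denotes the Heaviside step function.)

F(ω) = \frac{8 i \omega \left(\omega^{2} - 1200\right)}{\left(\omega^{2} + 400\right)^{3}}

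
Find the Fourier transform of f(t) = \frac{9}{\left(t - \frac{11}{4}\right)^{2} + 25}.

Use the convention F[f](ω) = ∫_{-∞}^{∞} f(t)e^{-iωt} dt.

F(ω) = \frac{9 \pi e^{- \frac{11 i \omega}{4} - 5 \left|{\omega}\right|}}{5}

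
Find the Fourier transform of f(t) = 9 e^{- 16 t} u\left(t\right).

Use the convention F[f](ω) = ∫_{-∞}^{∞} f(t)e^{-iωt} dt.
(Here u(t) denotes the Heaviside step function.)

F(ω) = \frac{9}{i \omega + 16}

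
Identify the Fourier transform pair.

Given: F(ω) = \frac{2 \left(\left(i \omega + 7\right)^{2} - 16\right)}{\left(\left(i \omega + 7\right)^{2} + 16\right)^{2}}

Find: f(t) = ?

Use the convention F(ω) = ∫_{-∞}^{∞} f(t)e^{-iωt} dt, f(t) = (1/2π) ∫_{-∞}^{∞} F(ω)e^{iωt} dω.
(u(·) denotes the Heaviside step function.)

f(t) = 2 t e^{- 7 t} \cos{\left(4 t \right)} u\left(t\right)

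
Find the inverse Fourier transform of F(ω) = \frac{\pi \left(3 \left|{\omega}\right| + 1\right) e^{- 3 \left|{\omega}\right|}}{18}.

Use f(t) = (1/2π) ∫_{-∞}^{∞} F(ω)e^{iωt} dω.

f(t) = \frac{3}{\left(t^{2} + 9\right)^{2}}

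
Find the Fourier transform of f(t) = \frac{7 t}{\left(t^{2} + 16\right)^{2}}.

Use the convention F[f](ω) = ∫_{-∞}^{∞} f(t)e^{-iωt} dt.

F(ω) = - \frac{7 i \pi \omega e^{- 4 \left|{\omega}\right|}}{8}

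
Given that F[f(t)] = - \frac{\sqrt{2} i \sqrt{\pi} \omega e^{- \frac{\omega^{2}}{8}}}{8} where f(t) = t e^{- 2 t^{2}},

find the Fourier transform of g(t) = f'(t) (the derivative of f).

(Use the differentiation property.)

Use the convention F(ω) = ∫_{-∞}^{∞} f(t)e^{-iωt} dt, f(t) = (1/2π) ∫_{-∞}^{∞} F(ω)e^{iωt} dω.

F[g](ω) = \frac{\sqrt{2} \sqrt{\pi} \omega^{2} e^{- \frac{\omega^{2}}{8}}}{8}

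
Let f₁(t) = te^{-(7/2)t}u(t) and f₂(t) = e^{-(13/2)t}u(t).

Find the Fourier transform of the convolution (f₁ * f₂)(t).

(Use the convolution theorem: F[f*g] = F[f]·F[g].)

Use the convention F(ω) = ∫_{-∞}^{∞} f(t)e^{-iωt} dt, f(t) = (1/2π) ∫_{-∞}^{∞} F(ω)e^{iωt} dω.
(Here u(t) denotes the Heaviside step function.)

F[f₁*f₂](ω) = \frac{8}{\left(2 i \omega + 7\right)^{2} \left(2 i \omega + 13\right)}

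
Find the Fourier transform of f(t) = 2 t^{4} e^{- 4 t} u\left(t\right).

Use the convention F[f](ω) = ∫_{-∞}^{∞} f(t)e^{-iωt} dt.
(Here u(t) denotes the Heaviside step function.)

F(ω) = \frac{48}{\left(i \omega + 4\right)^{5}}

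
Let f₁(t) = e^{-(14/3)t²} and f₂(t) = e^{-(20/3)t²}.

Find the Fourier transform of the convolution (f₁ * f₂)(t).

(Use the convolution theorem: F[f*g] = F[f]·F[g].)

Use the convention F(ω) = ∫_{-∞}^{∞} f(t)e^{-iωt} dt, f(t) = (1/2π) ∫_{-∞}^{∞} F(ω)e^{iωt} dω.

F[f₁*f₂](ω) = \frac{3 \sqrt{70} \pi e^{- \frac{51 \omega^{2}}{560}}}{140}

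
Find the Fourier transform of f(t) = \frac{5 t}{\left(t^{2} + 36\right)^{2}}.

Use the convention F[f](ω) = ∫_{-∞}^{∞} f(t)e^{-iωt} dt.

F(ω) = - \frac{5 i \pi \omega e^{- 6 \left|{\omega}\right|}}{12}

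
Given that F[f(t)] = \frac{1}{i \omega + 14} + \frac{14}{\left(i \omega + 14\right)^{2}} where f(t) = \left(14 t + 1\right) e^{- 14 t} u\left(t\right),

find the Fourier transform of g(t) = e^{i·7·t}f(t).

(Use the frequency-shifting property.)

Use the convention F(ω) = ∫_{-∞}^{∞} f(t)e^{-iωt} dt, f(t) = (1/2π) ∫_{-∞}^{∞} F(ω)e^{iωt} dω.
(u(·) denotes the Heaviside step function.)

F[g](ω) = \frac{14 i \left(\omega - 7\right) + \left(i \left(\omega - 7\right) + 14\right)^{2} + 196}{\left(i \left(\omega - 7\right) + 14\right)^{3}}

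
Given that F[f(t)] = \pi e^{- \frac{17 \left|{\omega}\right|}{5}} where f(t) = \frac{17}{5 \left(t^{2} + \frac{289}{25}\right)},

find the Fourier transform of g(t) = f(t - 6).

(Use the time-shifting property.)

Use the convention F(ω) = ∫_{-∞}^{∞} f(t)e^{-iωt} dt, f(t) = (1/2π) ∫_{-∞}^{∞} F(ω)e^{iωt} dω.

F[g](ω) = \pi e^{- 6 i \omega - \frac{17 \left|{\omega}\right|}{5}}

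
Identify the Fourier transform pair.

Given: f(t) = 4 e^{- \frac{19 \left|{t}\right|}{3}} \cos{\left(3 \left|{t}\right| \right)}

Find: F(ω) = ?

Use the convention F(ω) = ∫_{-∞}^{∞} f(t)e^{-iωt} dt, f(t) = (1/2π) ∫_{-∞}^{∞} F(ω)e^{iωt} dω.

F(ω) = \frac{456 \left(9 \omega^{2} + 442\right)}{81 \omega^{4} + 5040 \omega^{2} + 195364}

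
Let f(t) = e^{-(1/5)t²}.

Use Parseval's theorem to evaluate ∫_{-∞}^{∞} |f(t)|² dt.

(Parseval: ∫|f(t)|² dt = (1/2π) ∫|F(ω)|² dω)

∫|f(t)|² dt = \frac{\sqrt{10} \sqrt{\pi}}{2}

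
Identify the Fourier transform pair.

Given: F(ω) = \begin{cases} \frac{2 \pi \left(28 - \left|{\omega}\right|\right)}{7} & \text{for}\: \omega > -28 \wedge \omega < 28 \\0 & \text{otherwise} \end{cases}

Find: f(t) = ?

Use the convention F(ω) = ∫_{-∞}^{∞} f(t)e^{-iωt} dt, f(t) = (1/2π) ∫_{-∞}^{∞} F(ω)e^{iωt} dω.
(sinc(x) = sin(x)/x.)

f(t) = 112 \operatorname{sinc}^{2}{\left(14 t \right)}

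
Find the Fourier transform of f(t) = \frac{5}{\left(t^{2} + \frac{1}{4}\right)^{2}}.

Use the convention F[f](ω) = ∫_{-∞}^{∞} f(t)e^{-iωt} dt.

F(ω) = 10 \pi \left(\left|{\omega}\right| + 2\right) e^{- \frac{\left|{\omega}\right|}{2}}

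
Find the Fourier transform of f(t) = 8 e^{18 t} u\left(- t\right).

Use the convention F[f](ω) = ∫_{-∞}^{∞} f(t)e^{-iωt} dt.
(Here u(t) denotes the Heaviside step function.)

F(ω) = - \frac{8}{i \omega - 18}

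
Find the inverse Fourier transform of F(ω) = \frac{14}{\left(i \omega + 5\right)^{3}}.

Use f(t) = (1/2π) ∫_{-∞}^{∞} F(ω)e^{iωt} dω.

f(t) = 7 t^{2} e^{- 5 t} u\left(t\right)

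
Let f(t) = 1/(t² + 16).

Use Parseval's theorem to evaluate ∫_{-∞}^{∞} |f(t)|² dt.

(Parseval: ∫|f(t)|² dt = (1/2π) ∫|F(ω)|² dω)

∫|f(t)|² dt = \frac{\pi}{128}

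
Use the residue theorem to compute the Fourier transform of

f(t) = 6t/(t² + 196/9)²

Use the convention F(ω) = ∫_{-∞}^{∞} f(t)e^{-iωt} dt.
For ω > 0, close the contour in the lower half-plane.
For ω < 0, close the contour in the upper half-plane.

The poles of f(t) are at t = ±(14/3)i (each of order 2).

Let g(z) = f(z)e^{-iωz}; for large |z| the factor e^{-iωz} decays in the lower half-plane when ω > 0 and in the upper half-plane when ω < 0.

Case ω > 0 (lower half-plane, clockwise contour ⇒ F(ω) = -2πi·ΣRes):
  Res_{z = - \frac{14 i}{3}} g(z) = \frac{9 \omega e^{- \frac{14 \omega}{3}}}{28} (pole of order 2)
  F(ω) = -2πi·ΣRes = - \frac{9 i \pi \omega e^{- \frac{14 \omega}{3}}}{14}

Case ω < 0 (upper half-plane, counterclockwise contour ⇒ F(ω) = +2πi·ΣRes):
  Res_{z = \frac{14 i}{3}} g(z) = - \frac{9 \omega e^{\frac{14 \omega}{3}}}{28} (pole of order 2)
  F(ω) = 2πi·ΣRes = - \frac{9 i \pi \omega e^{\frac{14 \omega}{3}}}{14}

Both cases combine into a single formula in |ω|:

F(ω) = - \frac{9 i \pi \omega e^{- \frac{14 \left|{\omega}\right|}{3}}}{14}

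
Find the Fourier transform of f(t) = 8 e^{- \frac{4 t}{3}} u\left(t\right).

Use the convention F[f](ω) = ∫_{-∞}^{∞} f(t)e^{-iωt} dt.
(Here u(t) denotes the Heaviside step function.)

F(ω) = \frac{24}{3 i \omega + 4}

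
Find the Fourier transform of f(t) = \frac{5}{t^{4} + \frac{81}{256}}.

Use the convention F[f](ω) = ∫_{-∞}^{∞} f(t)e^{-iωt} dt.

F(ω) = \frac{320 \pi e^{- \frac{3 \sqrt{2} \left|{\omega}\right|}{8}} \sin{\left(\frac{3 \sqrt{2} \left|{\omega}\right|}{8} + \frac{\pi}{4} \right)}}{27}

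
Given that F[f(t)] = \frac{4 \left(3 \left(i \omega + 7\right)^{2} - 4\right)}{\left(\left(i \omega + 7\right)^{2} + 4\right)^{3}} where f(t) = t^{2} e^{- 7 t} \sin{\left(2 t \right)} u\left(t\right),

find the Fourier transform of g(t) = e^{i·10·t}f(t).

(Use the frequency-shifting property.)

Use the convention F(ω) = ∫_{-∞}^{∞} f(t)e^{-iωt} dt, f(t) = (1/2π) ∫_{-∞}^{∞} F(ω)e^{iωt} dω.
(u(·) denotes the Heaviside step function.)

F[g](ω) = \frac{4 \left(3 \left(i \left(\omega - 10\right) + 7\right)^{2} - 4\right)}{\left(\left(i \left(\omega - 10\right) + 7\right)^{2} + 4\right)^{3}}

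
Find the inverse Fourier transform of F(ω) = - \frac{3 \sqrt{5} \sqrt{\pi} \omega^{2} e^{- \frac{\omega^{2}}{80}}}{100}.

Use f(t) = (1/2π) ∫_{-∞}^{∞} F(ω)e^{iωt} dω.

f(t) = 6 \left(80 t^{2} - 2\right) e^{- 20 t^{2}}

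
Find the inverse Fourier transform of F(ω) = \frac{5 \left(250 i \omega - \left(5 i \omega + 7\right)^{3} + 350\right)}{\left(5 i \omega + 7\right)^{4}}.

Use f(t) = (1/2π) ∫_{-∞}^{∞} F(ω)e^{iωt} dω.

f(t) = \left(t^{2} - 1\right) e^{- \frac{7 t}{5}} u\left(t\right)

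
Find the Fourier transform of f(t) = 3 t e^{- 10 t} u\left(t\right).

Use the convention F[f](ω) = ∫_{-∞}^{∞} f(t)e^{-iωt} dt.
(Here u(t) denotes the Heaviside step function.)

F(ω) = \frac{3}{\left(i \omega + 10\right)^{2}}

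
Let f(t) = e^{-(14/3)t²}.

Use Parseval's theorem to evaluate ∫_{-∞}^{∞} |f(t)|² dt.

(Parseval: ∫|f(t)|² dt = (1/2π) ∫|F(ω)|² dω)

∫|f(t)|² dt = \frac{\sqrt{21} \sqrt{\pi}}{14}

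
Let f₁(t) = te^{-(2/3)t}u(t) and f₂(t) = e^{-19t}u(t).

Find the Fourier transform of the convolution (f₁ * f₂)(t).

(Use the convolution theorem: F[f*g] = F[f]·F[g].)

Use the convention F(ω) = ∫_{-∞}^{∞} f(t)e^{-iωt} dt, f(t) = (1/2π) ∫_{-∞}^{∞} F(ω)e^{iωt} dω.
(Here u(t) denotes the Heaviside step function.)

F[f₁*f₂](ω) = \frac{9}{\left(i \omega + 19\right) \left(3 i \omega + 2\right)^{2}}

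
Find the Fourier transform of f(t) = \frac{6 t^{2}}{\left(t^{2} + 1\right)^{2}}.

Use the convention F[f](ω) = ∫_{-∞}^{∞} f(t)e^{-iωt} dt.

F(ω) = 3 \pi \left(1 - \left|{\omega}\right|\right) e^{- \left|{\omega}\right|}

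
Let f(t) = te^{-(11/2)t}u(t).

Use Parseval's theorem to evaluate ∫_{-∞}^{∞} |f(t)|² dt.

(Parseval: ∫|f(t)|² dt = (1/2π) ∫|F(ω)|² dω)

∫|f(t)|² dt = \frac{2}{1331}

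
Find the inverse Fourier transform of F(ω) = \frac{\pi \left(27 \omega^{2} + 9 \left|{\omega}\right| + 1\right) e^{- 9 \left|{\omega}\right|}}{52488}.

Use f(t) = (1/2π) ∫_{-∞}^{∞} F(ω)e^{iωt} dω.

f(t) = \frac{3}{\left(t^{2} + 81\right)^{3}}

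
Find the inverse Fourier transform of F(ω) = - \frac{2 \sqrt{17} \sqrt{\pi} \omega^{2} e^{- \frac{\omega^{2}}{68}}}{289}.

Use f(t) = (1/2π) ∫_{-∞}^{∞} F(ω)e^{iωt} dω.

f(t) = 2 \left(68 t^{2} - 2\right) e^{- 17 t^{2}}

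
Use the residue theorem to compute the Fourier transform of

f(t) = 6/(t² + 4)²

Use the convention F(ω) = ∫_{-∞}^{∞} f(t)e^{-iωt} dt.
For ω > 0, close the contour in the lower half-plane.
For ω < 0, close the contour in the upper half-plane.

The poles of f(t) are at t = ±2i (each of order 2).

Let g(z) = f(z)e^{-iωz}; for large |z| the factor e^{-iωz} decays in the lower half-plane when ω > 0 and in the upper half-plane when ω < 0.

Case ω > 0 (lower half-plane, clockwise contour ⇒ F(ω) = -2πi·ΣRes):
  Res_{z = - 2 i} g(z) = \frac{3 i \left(2 \omega + 1\right) e^{- 2 \omega}}{16} (pole of order 2)
  F(ω) = -2πi·ΣRes = \frac{3 \pi \left(2 \omega + 1\right) e^{- 2 \omega}}{8}

Case ω < 0 (upper half-plane, counterclockwise contour ⇒ F(ω) = +2πi·ΣRes):
  Res_{z = 2 i} g(z) = \frac{3 i \left(2 \omega - 1\right) e^{2 \omega}}{16} (pole of order 2)
  F(ω) = 2πi·ΣRes = \frac{3 \pi \left(1 - 2 \omega\right) e^{2 \omega}}{8}

Both cases combine into a single formula in |ω|:

F(ω) = \frac{3 \pi \left(2 \left|{\omega}\right| + 1\right) e^{- 2 \left|{\omega}\right|}}{8}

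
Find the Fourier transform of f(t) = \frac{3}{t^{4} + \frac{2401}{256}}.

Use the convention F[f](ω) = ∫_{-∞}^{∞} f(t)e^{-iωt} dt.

F(ω) = \frac{192 \pi e^{- \frac{7 \sqrt{2} \left|{\omega}\right|}{8}} \sin{\left(\frac{7 \sqrt{2} \left|{\omega}\right|}{8} + \frac{\pi}{4} \right)}}{343}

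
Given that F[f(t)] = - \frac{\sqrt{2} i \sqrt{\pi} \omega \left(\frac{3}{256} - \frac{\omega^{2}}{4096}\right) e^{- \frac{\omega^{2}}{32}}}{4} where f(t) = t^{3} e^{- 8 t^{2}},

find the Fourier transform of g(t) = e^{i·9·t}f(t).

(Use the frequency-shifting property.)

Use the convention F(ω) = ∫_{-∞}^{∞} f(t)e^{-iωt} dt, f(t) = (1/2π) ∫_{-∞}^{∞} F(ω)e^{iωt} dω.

F[g](ω) = \frac{\sqrt{2} i \sqrt{\pi} \left(\omega - 9\right) \left(\left(\omega - 9\right)^{2} - 48\right) e^{- \frac{\left(\omega - 9\right)^{2}}{32}}}{16384}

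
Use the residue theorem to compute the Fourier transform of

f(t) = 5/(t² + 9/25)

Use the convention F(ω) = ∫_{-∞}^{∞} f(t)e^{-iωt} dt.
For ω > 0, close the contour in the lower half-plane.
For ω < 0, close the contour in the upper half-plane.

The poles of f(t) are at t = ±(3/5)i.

Let g(z) = f(z)e^{-iωz}; for large |z| the factor e^{-iωz} decays in the lower half-plane when ω > 0 and in the upper half-plane when ω < 0.

Case ω > 0 (lower half-plane, clockwise contour ⇒ F(ω) = -2πi·ΣRes):
  Res_{z = - \frac{3 i}{5}} g(z) = \frac{25 i e^{- \frac{3 \omega}{5}}}{6}
  F(ω) = -2πi·ΣRes = \frac{25 \pi e^{- \frac{3 \omega}{5}}}{3}

Case ω < 0 (upper half-plane, counterclockwise contour ⇒ F(ω) = +2πi·ΣRes):
  Res_{z = \frac{3 i}{5}} g(z) = - \frac{25 i e^{\frac{3 \omega}{5}}}{6}
  F(ω) = 2πi·ΣRes = \frac{25 \pi e^{\frac{3 \omega}{5}}}{3}

Both cases combine into a single formula in |ω|:

F(ω) = \frac{25 \pi e^{- \frac{3 \left|{\omega}\right|}{5}}}{3}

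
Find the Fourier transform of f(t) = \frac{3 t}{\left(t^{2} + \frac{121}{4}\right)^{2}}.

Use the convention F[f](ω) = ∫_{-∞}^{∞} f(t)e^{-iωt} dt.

F(ω) = - \frac{3 i \pi \omega e^{- \frac{11 \left|{\omega}\right|}{2}}}{11}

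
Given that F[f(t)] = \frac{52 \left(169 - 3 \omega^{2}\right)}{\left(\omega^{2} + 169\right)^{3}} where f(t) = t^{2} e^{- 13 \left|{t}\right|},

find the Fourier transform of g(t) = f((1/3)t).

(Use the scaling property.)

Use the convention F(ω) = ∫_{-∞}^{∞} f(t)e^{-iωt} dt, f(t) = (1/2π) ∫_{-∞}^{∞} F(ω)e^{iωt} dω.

F[g](ω) = \frac{156 \left(169 - 27 \omega^{2}\right)}{\left(9 \omega^{2} + 169\right)^{3}}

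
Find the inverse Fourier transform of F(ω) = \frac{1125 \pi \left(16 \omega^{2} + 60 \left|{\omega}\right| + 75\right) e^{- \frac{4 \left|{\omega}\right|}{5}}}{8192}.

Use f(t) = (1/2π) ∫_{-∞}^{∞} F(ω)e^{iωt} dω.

f(t) = \frac{9}{\left(t^{2} + \frac{16}{25}\right)^{3}}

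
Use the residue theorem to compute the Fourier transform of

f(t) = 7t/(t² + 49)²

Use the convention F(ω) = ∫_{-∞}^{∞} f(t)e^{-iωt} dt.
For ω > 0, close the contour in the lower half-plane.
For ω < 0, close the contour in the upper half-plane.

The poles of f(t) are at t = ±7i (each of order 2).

Let g(z) = f(z)e^{-iωz}; for large |z| the factor e^{-iωz} decays in the lower half-plane when ω > 0 and in the upper half-plane when ω < 0.

Case ω > 0 (lower half-plane, clockwise contour ⇒ F(ω) = -2πi·ΣRes):
  Res_{z = - 7 i} g(z) = \frac{\omega e^{- 7 \omega}}{4} (pole of order 2)
  F(ω) = -2πi·ΣRes = - \frac{i \pi \omega e^{- 7 \omega}}{2}

Case ω < 0 (upper half-plane, counterclockwise contour ⇒ F(ω) = +2πi·ΣRes):
  Res_{z = 7 i} g(z) = - \frac{\omega e^{7 \omega}}{4} (pole of order 2)
  F(ω) = 2πi·ΣRes = - \frac{i \pi \omega e^{7 \omega}}{2}

Both cases combine into a single formula in |ω|:

F(ω) = - \frac{i \pi \omega e^{- 7 \left|{\omega}\right|}}{2}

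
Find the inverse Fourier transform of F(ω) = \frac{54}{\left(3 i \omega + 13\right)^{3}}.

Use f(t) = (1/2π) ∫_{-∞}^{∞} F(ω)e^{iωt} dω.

f(t) = t^{2} e^{- \frac{13 t}{3}} u\left(t\right)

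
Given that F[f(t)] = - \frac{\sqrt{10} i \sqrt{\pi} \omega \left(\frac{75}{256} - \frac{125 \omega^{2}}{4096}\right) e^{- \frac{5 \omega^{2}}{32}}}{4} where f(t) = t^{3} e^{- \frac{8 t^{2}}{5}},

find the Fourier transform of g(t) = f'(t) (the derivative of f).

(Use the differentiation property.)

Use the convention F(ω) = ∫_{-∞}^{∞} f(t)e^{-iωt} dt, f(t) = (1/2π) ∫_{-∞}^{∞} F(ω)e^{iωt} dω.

F[g](ω) = \frac{25 \sqrt{10} \sqrt{\pi} \omega^{2} \left(48 - 5 \omega^{2}\right) e^{- \frac{5 \omega^{2}}{32}}}{16384}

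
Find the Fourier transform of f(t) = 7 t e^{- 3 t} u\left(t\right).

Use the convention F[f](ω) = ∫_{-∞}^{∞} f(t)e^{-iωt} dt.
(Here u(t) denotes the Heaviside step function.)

F(ω) = \frac{7}{\left(i \omega + 3\right)^{2}}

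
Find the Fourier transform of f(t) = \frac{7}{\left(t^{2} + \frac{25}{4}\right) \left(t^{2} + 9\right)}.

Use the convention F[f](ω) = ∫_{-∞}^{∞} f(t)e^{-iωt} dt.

F(ω) = - \frac{28 \pi e^{- 3 \left|{\omega}\right|}}{33} + \frac{56 \pi e^{- \frac{5 \left|{\omega}\right|}{2}}}{55}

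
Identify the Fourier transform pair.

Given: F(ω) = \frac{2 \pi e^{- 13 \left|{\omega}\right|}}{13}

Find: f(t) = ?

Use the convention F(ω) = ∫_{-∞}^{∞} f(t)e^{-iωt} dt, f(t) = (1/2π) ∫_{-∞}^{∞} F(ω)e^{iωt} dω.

f(t) = \frac{2}{t^{2} + 169}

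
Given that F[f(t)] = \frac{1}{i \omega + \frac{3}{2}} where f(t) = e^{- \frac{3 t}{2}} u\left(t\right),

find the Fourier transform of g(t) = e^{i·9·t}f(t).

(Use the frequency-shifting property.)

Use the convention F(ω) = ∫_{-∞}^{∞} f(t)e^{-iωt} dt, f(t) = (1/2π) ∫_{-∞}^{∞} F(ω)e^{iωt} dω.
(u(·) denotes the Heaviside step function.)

F[g](ω) = \frac{2}{2 i \left(\omega - 9\right) + 3}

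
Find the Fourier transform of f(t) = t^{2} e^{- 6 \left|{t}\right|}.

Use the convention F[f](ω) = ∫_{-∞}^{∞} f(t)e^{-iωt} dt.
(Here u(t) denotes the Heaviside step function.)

F(ω) = \frac{72 \left(12 - \omega^{2}\right)}{\left(\omega^{2} + 36\right)^{3}}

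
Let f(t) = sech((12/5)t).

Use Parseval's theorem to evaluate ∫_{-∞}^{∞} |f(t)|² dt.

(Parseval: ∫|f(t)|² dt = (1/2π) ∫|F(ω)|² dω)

∫|f(t)|² dt = \frac{5}{6}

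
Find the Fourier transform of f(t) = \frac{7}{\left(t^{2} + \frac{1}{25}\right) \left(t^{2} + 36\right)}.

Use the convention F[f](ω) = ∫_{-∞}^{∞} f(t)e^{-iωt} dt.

F(ω) = - \frac{175 \pi e^{- 6 \left|{\omega}\right|}}{5394} + \frac{875 \pi e^{- \frac{\left|{\omega}\right|}{5}}}{899}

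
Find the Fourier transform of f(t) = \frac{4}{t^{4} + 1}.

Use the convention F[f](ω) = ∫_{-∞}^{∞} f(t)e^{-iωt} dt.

F(ω) = 4 \pi e^{- \frac{\sqrt{2} \left|{\omega}\right|}{2}} \sin{\left(\frac{\sqrt{2} \left|{\omega}\right|}{2} + \frac{\pi}{4} \right)}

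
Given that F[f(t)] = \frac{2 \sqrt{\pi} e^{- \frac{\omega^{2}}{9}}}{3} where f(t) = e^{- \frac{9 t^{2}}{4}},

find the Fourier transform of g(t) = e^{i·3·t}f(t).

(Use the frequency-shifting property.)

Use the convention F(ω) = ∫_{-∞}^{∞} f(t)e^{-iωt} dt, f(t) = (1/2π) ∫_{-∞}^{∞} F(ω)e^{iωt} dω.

F[g](ω) = \frac{2 \sqrt{\pi} e^{- \frac{\left(\omega - 3\right)^{2}}{9}}}{3}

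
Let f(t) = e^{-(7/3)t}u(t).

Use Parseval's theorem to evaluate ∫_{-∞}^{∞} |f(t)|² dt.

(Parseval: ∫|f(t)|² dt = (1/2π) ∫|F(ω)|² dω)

∫|f(t)|² dt = \frac{3}{14}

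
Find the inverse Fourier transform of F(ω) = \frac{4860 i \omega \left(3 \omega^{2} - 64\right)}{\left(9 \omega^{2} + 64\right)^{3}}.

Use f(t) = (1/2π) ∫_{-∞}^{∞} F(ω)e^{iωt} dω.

f(t) = 5 t e^{- \frac{8 \left|{t}\right|}{3}} \left|{t}\right|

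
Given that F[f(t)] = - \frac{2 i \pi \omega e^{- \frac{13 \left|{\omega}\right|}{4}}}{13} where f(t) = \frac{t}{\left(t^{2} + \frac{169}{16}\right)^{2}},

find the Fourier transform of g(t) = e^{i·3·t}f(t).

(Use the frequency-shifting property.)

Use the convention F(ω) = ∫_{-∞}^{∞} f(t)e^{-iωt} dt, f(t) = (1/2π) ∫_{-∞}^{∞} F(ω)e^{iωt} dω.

F[g](ω) = \frac{2 i \pi \left(3 - \omega\right) e^{- \frac{13 \left|{\omega - 3}\right|}{4}}}{13}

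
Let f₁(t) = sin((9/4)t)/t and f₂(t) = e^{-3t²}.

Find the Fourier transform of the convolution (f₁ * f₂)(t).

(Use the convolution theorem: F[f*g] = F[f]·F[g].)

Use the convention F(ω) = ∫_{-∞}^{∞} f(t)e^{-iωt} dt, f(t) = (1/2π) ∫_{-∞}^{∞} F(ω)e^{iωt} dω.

F[f₁*f₂](ω) = \begin{cases} \frac{\sqrt{3} \pi^{\frac{3}{2}} e^{- \frac{\omega^{2}}{12}}}{3} & \text{for}\: \omega > - \frac{9}{4} \wedge \omega < \frac{9}{4} \\0 & \text{otherwise} \end{cases}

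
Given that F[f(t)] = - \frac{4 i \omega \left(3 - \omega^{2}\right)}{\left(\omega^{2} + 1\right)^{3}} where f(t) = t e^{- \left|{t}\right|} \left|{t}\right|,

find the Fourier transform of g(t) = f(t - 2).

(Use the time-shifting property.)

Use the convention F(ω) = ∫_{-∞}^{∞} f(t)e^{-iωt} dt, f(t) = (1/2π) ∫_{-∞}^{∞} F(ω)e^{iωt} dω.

F[g](ω) = \frac{4 i \omega \left(\omega^{2} - 3\right) e^{- 2 i \omega}}{\left(\omega^{2} + 1\right)^{3}}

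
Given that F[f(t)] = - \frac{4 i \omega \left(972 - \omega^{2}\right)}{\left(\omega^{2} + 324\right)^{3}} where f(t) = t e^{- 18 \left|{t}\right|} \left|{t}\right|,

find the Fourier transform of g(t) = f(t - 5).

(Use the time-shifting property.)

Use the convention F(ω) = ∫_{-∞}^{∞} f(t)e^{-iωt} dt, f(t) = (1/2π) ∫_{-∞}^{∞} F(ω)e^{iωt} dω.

F[g](ω) = \frac{4 i \omega \left(\omega^{2} - 972\right) e^{- 5 i \omega}}{\left(\omega^{2} + 324\right)^{3}}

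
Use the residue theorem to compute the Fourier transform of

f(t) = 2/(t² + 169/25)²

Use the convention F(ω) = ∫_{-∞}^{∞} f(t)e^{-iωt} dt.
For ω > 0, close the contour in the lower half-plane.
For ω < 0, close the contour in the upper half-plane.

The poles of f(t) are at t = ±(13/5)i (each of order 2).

Let g(z) = f(z)e^{-iωz}; for large |z| the factor e^{-iωz} decays in the lower half-plane when ω > 0 and in the upper half-plane when ω < 0.

Case ω > 0 (lower half-plane, clockwise contour ⇒ F(ω) = -2πi·ΣRes):
  Res_{z = - \frac{13 i}{5}} g(z) = \frac{25 i \left(13 \omega + 5\right) e^{- \frac{13 \omega}{5}}}{4394} (pole of order 2)
  F(ω) = -2πi·ΣRes = \frac{25 \pi \left(13 \omega + 5\right) e^{- \frac{13 \omega}{5}}}{2197}

Case ω < 0 (upper half-plane, counterclockwise contour ⇒ F(ω) = +2πi·ΣRes):
  Res_{z = \frac{13 i}{5}} g(z) = \frac{25 i \left(13 \omega - 5\right) e^{\frac{13 \omega}{5}}}{4394} (pole of order 2)
  F(ω) = 2πi·ΣRes = \frac{25 \pi \left(5 - 13 \omega\right) e^{\frac{13 \omega}{5}}}{2197}

Both cases combine into a single formula in |ω|:

F(ω) = \frac{25 \pi \left(13 \left|{\omega}\right| + 5\right) e^{- \frac{13 \left|{\omega}\right|}{5}}}{2197}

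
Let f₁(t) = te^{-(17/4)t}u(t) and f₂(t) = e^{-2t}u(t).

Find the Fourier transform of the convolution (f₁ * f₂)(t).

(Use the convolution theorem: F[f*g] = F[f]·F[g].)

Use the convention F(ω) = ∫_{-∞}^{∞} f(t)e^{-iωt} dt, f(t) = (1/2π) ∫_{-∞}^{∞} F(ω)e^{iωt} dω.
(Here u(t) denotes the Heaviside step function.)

F[f₁*f₂](ω) = \frac{16}{\left(i \omega + 2\right) \left(4 i \omega + 17\right)^{2}}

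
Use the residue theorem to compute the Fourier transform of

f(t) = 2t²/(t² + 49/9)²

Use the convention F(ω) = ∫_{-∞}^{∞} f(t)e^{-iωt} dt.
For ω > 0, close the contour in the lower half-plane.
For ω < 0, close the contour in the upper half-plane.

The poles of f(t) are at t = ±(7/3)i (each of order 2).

Let g(z) = f(z)e^{-iωz}; for large |z| the factor e^{-iωz} decays in the lower half-plane when ω > 0 and in the upper half-plane when ω < 0.

Case ω > 0 (lower half-plane, clockwise contour ⇒ F(ω) = -2πi·ΣRes):
  Res_{z = - \frac{7 i}{3}} g(z) = \frac{i \left(3 - 7 \omega\right) e^{- \frac{7 \omega}{3}}}{14} (pole of order 2)
  F(ω) = -2πi·ΣRes = \frac{\pi \left(3 - 7 \omega\right) e^{- \frac{7 \omega}{3}}}{7}

Case ω < 0 (upper half-plane, counterclockwise contour ⇒ F(ω) = +2πi·ΣRes):
  Res_{z = \frac{7 i}{3}} g(z) = \frac{i \left(- 7 \omega - 3\right) e^{\frac{7 \omega}{3}}}{14} (pole of order 2)
  F(ω) = 2πi·ΣRes = \frac{\pi \left(7 \omega + 3\right) e^{\frac{7 \omega}{3}}}{7}

Both cases combine into a single formula in |ω|:

F(ω) = \frac{\pi \left(3 - 7 \left|{\omega}\right|\right) e^{- \frac{7 \left|{\omega}\right|}{3}}}{7}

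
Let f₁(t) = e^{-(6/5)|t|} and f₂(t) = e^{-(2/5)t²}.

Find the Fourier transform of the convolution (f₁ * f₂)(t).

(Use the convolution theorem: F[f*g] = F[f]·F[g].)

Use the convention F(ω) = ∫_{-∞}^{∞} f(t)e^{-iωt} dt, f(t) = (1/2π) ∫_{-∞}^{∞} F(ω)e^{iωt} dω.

F[f₁*f₂](ω) = \frac{30 \sqrt{10} \sqrt{\pi} e^{- \frac{5 \omega^{2}}{8}}}{25 \omega^{2} + 36}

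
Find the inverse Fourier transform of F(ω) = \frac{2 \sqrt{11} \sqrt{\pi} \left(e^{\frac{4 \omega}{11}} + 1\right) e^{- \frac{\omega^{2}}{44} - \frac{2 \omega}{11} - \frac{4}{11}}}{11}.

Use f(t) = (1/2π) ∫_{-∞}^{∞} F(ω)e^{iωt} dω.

f(t) = 4 e^{- 11 t^{2}} \cos{\left(4 t \right)}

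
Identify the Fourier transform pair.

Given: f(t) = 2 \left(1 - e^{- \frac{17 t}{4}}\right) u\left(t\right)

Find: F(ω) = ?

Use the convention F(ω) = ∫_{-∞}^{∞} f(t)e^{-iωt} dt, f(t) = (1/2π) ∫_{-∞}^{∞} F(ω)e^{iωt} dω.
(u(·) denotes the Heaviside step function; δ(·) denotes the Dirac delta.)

F(ω) = 2 \pi \delta\left(\omega\right) - \frac{17 i}{2 \omega \left(i \omega + \frac{17}{4}\right)}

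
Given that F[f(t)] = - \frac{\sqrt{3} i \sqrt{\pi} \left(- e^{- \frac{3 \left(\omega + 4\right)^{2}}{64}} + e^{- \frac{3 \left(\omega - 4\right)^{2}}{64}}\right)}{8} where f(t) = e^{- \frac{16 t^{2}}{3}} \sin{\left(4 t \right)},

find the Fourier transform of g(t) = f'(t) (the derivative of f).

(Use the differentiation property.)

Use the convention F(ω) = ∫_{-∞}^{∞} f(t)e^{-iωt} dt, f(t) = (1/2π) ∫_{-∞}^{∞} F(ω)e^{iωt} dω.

F[g](ω) = \frac{\sqrt{3} \sqrt{\pi} \omega \left(e^{\frac{3 \omega}{4}} - 1\right) e^{- \frac{3 \omega^{2}}{64} - \frac{3 \omega}{8} - \frac{3}{4}}}{8}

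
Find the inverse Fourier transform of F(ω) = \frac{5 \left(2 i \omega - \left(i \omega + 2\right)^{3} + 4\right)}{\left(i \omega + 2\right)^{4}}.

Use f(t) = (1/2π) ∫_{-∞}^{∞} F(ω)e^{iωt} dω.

f(t) = 5 \left(t^{2} - 1\right) e^{- 2 t} u\left(t\right)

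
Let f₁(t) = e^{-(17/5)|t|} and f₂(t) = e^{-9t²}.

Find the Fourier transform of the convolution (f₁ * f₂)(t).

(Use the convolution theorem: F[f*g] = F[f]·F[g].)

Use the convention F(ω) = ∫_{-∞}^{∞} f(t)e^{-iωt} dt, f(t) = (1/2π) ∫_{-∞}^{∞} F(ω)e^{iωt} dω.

F[f₁*f₂](ω) = \frac{170 \sqrt{\pi} e^{- \frac{\omega^{2}}{36}}}{3 \left(25 \omega^{2} + 289\right)}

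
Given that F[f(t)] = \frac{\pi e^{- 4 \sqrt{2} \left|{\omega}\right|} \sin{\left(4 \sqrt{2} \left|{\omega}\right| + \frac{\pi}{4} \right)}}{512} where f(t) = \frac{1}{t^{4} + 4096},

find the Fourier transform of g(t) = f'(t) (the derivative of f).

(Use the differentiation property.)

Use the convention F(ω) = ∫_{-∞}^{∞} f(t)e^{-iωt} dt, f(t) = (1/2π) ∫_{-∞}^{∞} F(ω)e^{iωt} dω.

F[g](ω) = \frac{i \pi \omega e^{- 4 \sqrt{2} \left|{\omega}\right|} \sin{\left(4 \sqrt{2} \left|{\omega}\right| + \frac{\pi}{4} \right)}}{512}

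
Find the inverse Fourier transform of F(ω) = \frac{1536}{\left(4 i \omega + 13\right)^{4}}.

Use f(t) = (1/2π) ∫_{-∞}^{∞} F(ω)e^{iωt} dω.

f(t) = t^{3} e^{- \frac{13 t}{4}} u\left(t\right)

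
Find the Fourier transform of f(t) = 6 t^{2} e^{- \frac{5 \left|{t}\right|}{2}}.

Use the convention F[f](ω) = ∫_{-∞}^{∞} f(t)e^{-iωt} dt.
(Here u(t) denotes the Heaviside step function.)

F(ω) = \frac{960 \left(25 - 12 \omega^{2}\right)}{\left(4 \omega^{2} + 25\right)^{3}}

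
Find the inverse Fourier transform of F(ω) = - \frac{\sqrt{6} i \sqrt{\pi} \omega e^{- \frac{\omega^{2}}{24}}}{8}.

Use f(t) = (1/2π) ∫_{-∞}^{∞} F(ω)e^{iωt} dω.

f(t) = 9 t e^{- 6 t^{2}}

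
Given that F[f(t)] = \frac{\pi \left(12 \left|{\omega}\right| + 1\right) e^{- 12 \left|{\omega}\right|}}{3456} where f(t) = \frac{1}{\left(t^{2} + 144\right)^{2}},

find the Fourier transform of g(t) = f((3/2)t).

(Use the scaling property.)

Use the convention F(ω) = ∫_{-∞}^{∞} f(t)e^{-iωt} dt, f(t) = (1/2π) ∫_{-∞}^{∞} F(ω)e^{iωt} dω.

F[g](ω) = \frac{\pi \left(8 \left|{\omega}\right| + 1\right) e^{- 8 \left|{\omega}\right|}}{5184}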